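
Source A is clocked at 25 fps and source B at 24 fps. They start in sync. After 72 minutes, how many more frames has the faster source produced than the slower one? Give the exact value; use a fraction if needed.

4320 frames

72 min = 4320 s.
A emits 25 × 4320 = 108000 frames; B emits 24 × 4320 = 103680.
Difference = 4320 frames; B is behind A.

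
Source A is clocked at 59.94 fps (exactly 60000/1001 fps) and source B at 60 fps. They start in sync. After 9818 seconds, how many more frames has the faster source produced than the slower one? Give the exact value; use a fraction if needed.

589080/1001 frames

A emits 60000/1001 × 9818 = 589080000/1001 frames; B emits 60 × 9818 = 589080.
Difference = 589080/1001 frames (≈ 588.4915); B is ahead of A.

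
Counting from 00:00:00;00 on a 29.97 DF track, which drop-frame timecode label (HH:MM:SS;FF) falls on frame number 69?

00:00:02;09

Each 10-minute DF block holds 10 × 60 × 30 − 9 × 2 = 17982 frames. 69 ÷ 17982 → 0 full blocks, remainder 69.
Within the partial block the first minute is 1800 frames and each further minute 1798, so 0 further minute boundaries passed. Total skipped labels = 18 × 0 + 2 × 0 = 0.
Non-drop label index = 69 + 0 = 69; at 30 labels/s that is 00:00:02:09, i.e. DF 00:00:02;09.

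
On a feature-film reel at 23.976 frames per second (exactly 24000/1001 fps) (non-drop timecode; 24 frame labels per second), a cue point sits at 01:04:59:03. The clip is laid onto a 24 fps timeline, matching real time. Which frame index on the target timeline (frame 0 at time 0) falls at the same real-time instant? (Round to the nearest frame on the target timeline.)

Source frame index: (1×3600 + 4×60 + 59) × 24 + 3 = 93579.
Real time: 93579 / (24000/1001) = 31224193/8000 s.
Target frame: (31224193/8000) × (24) = 93672579/1000 ≈ 93672.579 → 93673.

frame 93673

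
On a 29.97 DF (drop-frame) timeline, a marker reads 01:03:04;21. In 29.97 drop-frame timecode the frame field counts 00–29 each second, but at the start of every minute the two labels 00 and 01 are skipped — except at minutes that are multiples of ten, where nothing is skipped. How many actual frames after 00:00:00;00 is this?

Complete 10-minute blocks: 6, each 17982 frames → 107892.
Remaining 3 whole minutes in the current block: 1800 + 2 × 1798 = 5396 frames.
Within the current minute: 4 × 30 + 21 − 2 = 139 (labels ;00/;01 skipped at this minute). Total = 107892 + 5396 + 139 = 113427.

113427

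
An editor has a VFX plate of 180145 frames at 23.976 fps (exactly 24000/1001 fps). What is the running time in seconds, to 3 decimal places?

7513.548 seconds

Running time = 180145 × 1001/24000 = 36065029/4800 s ≈ 7513.548 s.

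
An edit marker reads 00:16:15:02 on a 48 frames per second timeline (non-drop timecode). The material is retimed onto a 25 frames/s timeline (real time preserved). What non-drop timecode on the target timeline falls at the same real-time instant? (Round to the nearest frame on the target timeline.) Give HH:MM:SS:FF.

00:16:15:01

Source frame index: (0×3600 + 16×60 + 15) × 48 + 2 = 46802.
Real time: 46802 / (48) = 23401/24 s.
Target frame: (23401/24) × (25) = 585025/24 ≈ 24376.042 → 24376.
At 25 labels/s: frame 24376 → 00:16:15:01.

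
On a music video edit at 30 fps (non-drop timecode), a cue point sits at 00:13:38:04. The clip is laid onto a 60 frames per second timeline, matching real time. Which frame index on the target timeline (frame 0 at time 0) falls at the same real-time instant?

frame 49088

Source frame index: (0×3600 + 13×60 + 38) × 30 + 4 = 24544.
Real time: 24544 / (30) = 12272/15 s.
Target frame: (12272/15) × (60) = 49088.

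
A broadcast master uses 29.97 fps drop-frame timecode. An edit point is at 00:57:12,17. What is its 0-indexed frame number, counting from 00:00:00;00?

102873

As if non-drop at 30 labels/s: (0 × 3600 + 57 × 60 + 12) × 30 + 17 = 102977.
Minute boundaries passed: 57; those not divisible by 10: 57 − 5 = 52; dropped labels = 2 × 52 = 104.
Actual frame index = 102977 − 104 = 102873.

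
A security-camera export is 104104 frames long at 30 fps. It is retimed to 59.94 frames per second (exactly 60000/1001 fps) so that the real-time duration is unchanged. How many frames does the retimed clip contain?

Target frames = source frames × (target rate / source rate) = 104104 × (60000/1001)/(30) = 104104 × 2000/1001 = 208000.

208000 frames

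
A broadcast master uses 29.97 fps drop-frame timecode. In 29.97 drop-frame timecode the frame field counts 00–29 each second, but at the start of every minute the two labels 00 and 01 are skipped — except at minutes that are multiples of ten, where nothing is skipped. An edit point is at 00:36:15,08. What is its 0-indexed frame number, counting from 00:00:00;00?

65192

Complete 10-minute blocks: 3, each 17982 frames → 53946.
Remaining 6 whole minutes in the current block: 1800 + 5 × 1798 = 10790 frames.
Within the current minute: 15 × 30 + 8 − 2 = 456 (labels ;00/;01 skipped at this minute). Total = 53946 + 10790 + 456 = 65192.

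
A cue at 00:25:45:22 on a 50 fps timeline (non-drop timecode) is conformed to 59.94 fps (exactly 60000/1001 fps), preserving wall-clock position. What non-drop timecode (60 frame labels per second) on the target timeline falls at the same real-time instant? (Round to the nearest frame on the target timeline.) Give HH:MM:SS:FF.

00:25:43:54

Source frame index: (0×3600 + 25×60 + 45) × 50 + 22 = 77272.
Real time: 77272 / (50) = 38636/25 s.
Target frame: (38636/25) × (60000/1001) = 7132800/77 ≈ 92633.766 → 92634.
At 60 labels/s: frame 92634 → 00:25:43:54.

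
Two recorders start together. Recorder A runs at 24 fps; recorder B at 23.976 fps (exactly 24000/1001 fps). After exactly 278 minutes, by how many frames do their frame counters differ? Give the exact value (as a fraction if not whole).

278 min = 16680 s.
A emits 24 × 16680 = 400320 frames; B emits 24000/1001 × 16680 = 400320000/1001.
Difference = 400320/1001 frames (≈ 399.9201); B is behind A.

400320/1001 frames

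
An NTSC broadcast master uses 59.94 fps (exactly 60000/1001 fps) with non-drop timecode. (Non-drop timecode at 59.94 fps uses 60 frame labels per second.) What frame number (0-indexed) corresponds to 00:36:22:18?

Total seconds to the label: (0 × 3600 + 36 × 60 + 22) = 2182.
Frame index = 2182 × 60 + 18 = 130938.

frame 130938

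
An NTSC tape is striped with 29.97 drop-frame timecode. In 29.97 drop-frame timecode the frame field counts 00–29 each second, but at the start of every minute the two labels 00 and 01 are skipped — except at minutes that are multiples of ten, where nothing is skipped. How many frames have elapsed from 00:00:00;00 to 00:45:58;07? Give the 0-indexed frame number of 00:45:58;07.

82665

Complete 10-minute blocks: 4, each 17982 frames → 71928.
Remaining 5 whole minutes in the current block: 1800 + 4 × 1798 = 8992 frames.
Within the current minute: 58 × 30 + 7 − 2 = 1745 (labels ;00/;01 skipped at this minute). Total = 71928 + 8992 + 1745 = 82665.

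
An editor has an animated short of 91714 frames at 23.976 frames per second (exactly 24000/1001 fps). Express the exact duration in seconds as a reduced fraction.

Running time = 91714 ÷ (24000/1001) = 91714 × 1001/24000 = 45902857/12000 s.

45902857/12000 seconds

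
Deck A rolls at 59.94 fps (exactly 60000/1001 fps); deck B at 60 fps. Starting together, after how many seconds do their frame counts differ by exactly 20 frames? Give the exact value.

1001/3 seconds

The gap grows by |60 − 60000/1001| = 60/1001 frames per second.
Time for a 20-frame gap: 20 ÷ (60/1001) = 1001/3 s.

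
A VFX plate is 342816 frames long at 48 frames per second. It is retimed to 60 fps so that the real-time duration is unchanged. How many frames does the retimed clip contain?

428520 frames

Target frames = source frames × (target rate / source rate) = 342816 × (60)/(48) = 342816 × 5/4 = 428520.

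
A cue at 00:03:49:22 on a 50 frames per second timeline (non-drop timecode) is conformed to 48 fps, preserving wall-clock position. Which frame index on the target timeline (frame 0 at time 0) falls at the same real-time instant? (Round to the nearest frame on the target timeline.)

frame 11013

Source frame index: (0×3600 + 3×60 + 49) × 50 + 22 = 11472.
Real time: 11472 / (50) = 5736/25 s.
Target frame: (5736/25) × (48) = 275328/25 ≈ 11013.120 → 11013.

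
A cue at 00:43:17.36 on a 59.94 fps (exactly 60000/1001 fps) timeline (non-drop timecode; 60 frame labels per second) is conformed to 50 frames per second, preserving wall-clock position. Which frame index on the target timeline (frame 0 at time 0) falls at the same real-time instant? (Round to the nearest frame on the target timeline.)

frame 130010

Source frame index: (0×3600 + 43×60 + 17) × 60 + 36 = 155856.
Real time: 155856 / (60000/1001) = 3250247/1250 s.
Target frame: (3250247/1250) × (50) = 3250247/25 ≈ 130009.880 → 130010.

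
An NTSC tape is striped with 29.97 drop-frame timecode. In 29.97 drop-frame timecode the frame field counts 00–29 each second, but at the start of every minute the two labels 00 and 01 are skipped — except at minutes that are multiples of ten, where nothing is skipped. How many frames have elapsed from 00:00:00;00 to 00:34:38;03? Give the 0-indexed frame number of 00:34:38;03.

62281

Complete 10-minute blocks: 3, each 17982 frames → 53946.
Remaining 4 whole minutes in the current block: 1800 + 3 × 1798 = 7194 frames.
Within the current minute: 38 × 30 + 3 − 2 = 1141 (labels ;00/;01 skipped at this minute). Total = 53946 + 7194 + 1141 = 62281.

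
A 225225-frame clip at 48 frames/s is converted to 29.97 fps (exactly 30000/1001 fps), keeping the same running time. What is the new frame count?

140625 frames

Target frames = source frames × (target rate / source rate) = 225225 × (30000/1001)/(48) = 225225 × 625/1001 = 140625.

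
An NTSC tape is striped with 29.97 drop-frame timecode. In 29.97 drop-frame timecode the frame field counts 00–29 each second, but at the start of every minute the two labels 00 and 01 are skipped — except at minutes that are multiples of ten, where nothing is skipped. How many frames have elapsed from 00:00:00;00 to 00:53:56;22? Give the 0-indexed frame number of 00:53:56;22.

As if non-drop at 30 labels/s: (0 × 3600 + 53 × 60 + 56) × 30 + 22 = 97102.
Minute boundaries passed: 53; those not divisible by 10: 53 − 5 = 48; dropped labels = 2 × 48 = 96.
Actual frame index = 97102 − 96 = 97006.

97006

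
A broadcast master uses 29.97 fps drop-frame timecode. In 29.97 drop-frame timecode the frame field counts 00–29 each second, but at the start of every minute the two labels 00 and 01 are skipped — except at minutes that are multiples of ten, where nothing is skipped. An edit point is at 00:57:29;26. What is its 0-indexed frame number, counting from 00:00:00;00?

Complete 10-minute blocks: 5, each 17982 frames → 89910.
Remaining 7 whole minutes in the current block: 1800 + 6 × 1798 = 12588 frames.
Within the current minute: 29 × 30 + 26 − 2 = 894 (labels ;00/;01 skipped at this minute). Total = 89910 + 12588 + 894 = 103392.

103392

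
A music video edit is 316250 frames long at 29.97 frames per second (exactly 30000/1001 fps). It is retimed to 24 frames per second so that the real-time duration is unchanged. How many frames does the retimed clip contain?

253253 frames

Target frames = source frames × (target rate / source rate) = 316250 × (24)/(30000/1001) = 316250 × 1001/1250 = 253253.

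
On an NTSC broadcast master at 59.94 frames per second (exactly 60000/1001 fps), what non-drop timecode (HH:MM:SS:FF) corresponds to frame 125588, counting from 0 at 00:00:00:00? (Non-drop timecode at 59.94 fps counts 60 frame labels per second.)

00:34:53:08

125588 ÷ 60 = 2093 full seconds, remainder 8 frames.
2093 s = 0 h 34 min 53 s.
Timecode: 00:34:53:08.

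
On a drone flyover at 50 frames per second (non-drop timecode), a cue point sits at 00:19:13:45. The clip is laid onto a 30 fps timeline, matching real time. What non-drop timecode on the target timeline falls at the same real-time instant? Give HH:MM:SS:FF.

00:19:13:27

Source frame index: (0×3600 + 19×60 + 13) × 50 + 45 = 57695.
Real time: 57695 / (50) = 11539/10 s.
Target frame: (11539/10) × (30) = 34617.
At 30 labels/s: frame 34617 → 00:19:13:27.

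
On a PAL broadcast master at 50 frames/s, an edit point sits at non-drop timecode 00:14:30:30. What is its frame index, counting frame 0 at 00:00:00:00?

43530

Total seconds to the label: (0 × 3600 + 14 × 60 + 30) = 870.
Frame index = 870 × 50 + 30 = 43530.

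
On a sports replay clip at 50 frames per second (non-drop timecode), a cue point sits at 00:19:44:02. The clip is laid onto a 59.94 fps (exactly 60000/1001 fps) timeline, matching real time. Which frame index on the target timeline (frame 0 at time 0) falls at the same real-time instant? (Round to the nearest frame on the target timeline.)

frame 70971

Source frame index: (0×3600 + 19×60 + 44) × 50 + 2 = 59202.
Real time: 59202 / (50) = 29601/25 s.
Target frame: (29601/25) × (60000/1001) = 496800/7 ≈ 70971.429 → 70971.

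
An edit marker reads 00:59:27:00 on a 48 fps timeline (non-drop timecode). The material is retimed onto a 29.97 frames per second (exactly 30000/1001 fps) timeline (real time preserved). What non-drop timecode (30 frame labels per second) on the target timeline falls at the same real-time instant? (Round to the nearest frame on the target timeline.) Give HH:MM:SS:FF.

00:59:23:13

Source frame index: (0×3600 + 59×60 + 27) × 48 + 0 = 171216.
Real time: 171216 / (48) = 3567 s.
Target frame: (3567) × (30000/1001) = 107010000/1001 ≈ 106903.097 → 106903.
At 30 labels/s: frame 106903 → 00:59:23:13.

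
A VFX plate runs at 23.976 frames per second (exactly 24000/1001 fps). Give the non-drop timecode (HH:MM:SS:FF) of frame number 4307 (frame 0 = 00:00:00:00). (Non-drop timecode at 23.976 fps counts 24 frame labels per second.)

00:02:59:11

4307 ÷ 24 = 179 full seconds, remainder 11 frames.
179 s = 0 h 2 min 59 s.
Timecode: 00:02:59:11.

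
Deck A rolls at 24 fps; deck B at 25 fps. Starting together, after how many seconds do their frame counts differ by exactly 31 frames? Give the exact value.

The gap grows by |25 − 24| = 1 frame per second.
Time for a 31-frame gap: 31 ÷ (1) = 31 s.

31 seconds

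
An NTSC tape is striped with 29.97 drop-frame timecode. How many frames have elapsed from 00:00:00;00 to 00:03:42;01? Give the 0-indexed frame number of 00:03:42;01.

6655

Complete 10-minute blocks: 0, each 17982 frames → 0.
Remaining 3 whole minutes in the current block: 1800 + 2 × 1798 = 5396 frames.
Within the current minute: 42 × 30 + 1 − 2 = 1259 (labels ;00/;01 skipped at this minute). Total = 0 + 5396 + 1259 = 6655.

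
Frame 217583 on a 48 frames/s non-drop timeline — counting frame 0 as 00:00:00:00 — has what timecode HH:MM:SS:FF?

01:15:32:47

217583 ÷ 48 = 4532 full seconds, remainder 47 frames.
4532 s = 1 h 15 min 32 s.
Timecode: 01:15:32:47.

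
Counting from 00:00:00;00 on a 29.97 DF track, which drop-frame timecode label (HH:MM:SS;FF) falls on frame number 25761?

Ten DF minutes hold 17982 frames, so frame 25761 lies in block 1 (frames 17982–35963) with 7779 frames into that block.
The block's first minute is 1800 frames and the rest 1798 each; 7779 frames reaches minute 4, so 1 × 18 + 4 × 2 = 26 labels have been skipped so far.
Adding those back, label number 25761 + 26 = 25787 at 30 labels/s is 859 s + 17 f = 0 h 14 min 19 s frame 17, i.e. 00:14:19;17.

00:14:19;17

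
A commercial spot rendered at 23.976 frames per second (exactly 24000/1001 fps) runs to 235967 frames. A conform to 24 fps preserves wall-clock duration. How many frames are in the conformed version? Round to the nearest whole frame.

Frames at target rate = 235967 × (24) / (24000/1001) = 236202967/1000 ≈ 236202.967.
Nearest whole frame: 236203.

236203 frames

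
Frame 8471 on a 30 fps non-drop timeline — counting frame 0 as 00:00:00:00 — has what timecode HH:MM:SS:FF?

00:04:42:11

8471 ÷ 30 = 282 full seconds, remainder 11 frames.
282 s = 0 h 4 min 42 s.
Timecode: 00:04:42:11.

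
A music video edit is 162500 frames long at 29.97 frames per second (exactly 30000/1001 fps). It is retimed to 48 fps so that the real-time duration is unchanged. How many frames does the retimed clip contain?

260260 frames

Target frames = source frames × (target rate / source rate) = 162500 × (48)/(30000/1001) = 162500 × 1001/625 = 260260.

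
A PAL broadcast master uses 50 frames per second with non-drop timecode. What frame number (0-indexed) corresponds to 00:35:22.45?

Total seconds to the label: (0 × 3600 + 35 × 60 + 22) = 2122.
Frame index = 2122 × 50 + 45 = 106145.

frame 106145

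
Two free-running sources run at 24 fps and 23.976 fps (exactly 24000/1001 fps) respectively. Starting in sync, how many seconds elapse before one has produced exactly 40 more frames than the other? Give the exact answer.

5005/3 seconds

The gap grows by |24000/1001 − 24| = 24/1001 frames per second.
Time for a 40-frame gap: 40 ÷ (24/1001) = 5005/3 s.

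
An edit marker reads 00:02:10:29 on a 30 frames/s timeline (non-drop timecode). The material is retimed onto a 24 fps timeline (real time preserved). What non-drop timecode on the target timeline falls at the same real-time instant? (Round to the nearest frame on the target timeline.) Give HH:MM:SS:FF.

00:02:10:23

Source frame index: (0×3600 + 2×60 + 10) × 30 + 29 = 3929.
Real time: 3929 / (30) = 3929/30 s.
Target frame: (3929/30) × (24) = 15716/5 ≈ 3143.200 → 3143.
At 24 labels/s: frame 3143 → 00:02:10:23.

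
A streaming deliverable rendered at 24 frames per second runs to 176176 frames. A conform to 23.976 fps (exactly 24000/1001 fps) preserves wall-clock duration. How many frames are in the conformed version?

Target frames = source frames × (target rate / source rate) = 176176 × (24000/1001)/(24) = 176176 × 1000/1001 = 176000.

176000 frames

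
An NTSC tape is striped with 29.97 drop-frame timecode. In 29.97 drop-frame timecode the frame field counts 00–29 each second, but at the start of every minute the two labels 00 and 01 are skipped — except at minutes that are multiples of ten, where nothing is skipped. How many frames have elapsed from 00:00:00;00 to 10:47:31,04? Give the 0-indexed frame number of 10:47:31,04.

1164368

As if non-drop at 30 labels/s: (10 × 3600 + 47 × 60 + 31) × 30 + 4 = 1165534.
Minute boundaries passed: 647; those not divisible by 10: 647 − 64 = 583; dropped labels = 2 × 583 = 1166.
Actual frame index = 1165534 − 1166 = 1164368.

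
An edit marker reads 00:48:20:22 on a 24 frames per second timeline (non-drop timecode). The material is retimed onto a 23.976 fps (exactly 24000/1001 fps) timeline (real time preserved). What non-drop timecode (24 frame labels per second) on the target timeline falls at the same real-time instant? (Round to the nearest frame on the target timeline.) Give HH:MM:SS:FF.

Source frame index: (0×3600 + 48×60 + 20) × 24 + 22 = 69622.
Real time: 69622 / (24) = 34811/12 s.
Target frame: (34811/12) × (24000/1001) = 9946000/143 ≈ 69552.448 → 69552.
At 24 labels/s: frame 69552 → 00:48:18:00.

00:48:18:00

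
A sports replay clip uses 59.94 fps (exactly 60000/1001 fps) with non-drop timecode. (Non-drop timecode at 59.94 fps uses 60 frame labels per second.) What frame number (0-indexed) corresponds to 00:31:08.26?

112106

Total seconds to the label: (0 × 3600 + 31 × 60 + 8) = 1868.
Frame index = 1868 × 60 + 26 = 112106.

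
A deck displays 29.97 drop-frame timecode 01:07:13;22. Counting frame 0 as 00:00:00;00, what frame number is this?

Complete 10-minute blocks: 6, each 17982 frames → 107892.
Remaining 7 whole minutes in the current block: 1800 + 6 × 1798 = 12588 frames.
Within the current minute: 13 × 30 + 22 − 2 = 410 (labels ;00/;01 skipped at this minute). Total = 107892 + 12588 + 410 = 120890.

120890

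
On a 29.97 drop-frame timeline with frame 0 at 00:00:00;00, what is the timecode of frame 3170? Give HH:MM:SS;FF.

00:01:45;22

Ten DF minutes hold 17982 frames, so frame 3170 lies in block 0 (frames 0–17981) with 3170 frames into that block.
The block's first minute is 1800 frames and the rest 1798 each; 3170 frames reaches minute 1, so 0 × 18 + 1 × 2 = 2 labels have been skipped so far.
Adding those back, label number 3170 + 2 = 3172 at 30 labels/s is 105 s + 22 f = 0 h 1 min 45 s frame 22, i.e. 00:01:45;22.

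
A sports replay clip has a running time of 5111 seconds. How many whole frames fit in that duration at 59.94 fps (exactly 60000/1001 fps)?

306353 frames

Frames = 5111 × 60000/1001 = 306660000/1001 ≈ 306353.6464.
Complete frames: 306353.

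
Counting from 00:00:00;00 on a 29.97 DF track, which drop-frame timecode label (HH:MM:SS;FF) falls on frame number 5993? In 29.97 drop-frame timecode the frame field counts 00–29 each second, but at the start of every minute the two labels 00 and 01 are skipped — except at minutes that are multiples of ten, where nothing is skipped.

Ten DF minutes hold 17982 frames, so frame 5993 lies in block 0 (frames 0–17981) with 5993 frames into that block.
The block's first minute is 1800 frames and the rest 1798 each; 5993 frames reaches minute 3, so 0 × 18 + 3 × 2 = 6 labels have been skipped so far.
Adding those back, label number 5993 + 6 = 5999 at 30 labels/s is 199 s + 29 f = 0 h 3 min 19 s frame 29, i.e. 00:03:19;29.

00:03:19;29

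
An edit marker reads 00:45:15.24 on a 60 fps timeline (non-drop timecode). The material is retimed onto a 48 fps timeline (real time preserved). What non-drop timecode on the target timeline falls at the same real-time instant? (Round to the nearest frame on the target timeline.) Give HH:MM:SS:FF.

Source frame index: (0×3600 + 45×60 + 15) × 60 + 24 = 162924.
Real time: 162924 / (60) = 13577/5 s.
Target frame: (13577/5) × (48) = 651696/5 ≈ 130339.200 → 130339.
At 48 labels/s: frame 130339 → 00:45:15:19.

00:45:15:19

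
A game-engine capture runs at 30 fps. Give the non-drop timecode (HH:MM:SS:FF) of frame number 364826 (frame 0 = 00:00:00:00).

364826 ÷ 30 = 12160 full seconds, remainder 26 frames.
12160 s = 3 h 22 min 40 s.
Timecode: 03:22:40:26.

03:22:40:26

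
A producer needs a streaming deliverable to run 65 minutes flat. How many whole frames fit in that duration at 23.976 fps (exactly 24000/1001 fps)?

93506 frames

65 min = 3900 s.
Frames = 3900 × 24000/1001 = 7200000/77 ≈ 93506.4935.
Complete frames: 93506.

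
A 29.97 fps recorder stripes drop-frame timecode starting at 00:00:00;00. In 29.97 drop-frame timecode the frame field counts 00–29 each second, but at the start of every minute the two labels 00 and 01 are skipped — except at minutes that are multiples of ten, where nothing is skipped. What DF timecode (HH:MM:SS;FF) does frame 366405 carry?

Ten DF minutes hold 17982 frames, so frame 366405 lies in block 20 (frames 359640–377621) with 6765 frames into that block.
The block's first minute is 1800 frames and the rest 1798 each; 6765 frames reaches minute 3, so 20 × 18 + 3 × 2 = 366 labels have been skipped so far.
Adding those back, label number 366405 + 366 = 366771 at 30 labels/s is 12225 s + 21 f = 3 h 23 min 45 s frame 21, i.e. 03:23:45;21.

03:23:45;21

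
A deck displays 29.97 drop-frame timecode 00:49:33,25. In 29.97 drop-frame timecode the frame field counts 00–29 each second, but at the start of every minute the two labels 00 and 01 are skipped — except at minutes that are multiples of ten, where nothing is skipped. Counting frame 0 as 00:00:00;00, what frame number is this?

Complete 10-minute blocks: 4, each 17982 frames → 71928.
Remaining 9 whole minutes in the current block: 1800 + 8 × 1798 = 16184 frames.
Within the current minute: 33 × 30 + 25 − 2 = 1013 (labels ;00/;01 skipped at this minute). Total = 71928 + 16184 + 1013 = 89125.

89125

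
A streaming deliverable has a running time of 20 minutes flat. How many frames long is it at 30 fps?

20 min = 1200 s.
Frames = 1200 × 30 = 36000.

36000 frames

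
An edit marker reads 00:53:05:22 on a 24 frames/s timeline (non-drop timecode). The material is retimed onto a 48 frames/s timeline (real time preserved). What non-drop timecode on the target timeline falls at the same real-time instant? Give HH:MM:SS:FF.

00:53:05:44

Source frame index: (0×3600 + 53×60 + 5) × 24 + 22 = 76462.
Real time: 76462 / (24) = 38231/12 s.
Target frame: (38231/12) × (48) = 152924.
At 48 labels/s: frame 152924 → 00:53:05:44.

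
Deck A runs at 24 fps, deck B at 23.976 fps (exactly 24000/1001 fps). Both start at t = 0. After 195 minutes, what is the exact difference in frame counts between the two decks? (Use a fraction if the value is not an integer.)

21600/77 frames

195 min = 11700 s.
A emits 24 × 11700 = 280800 frames; B emits 24000/1001 × 11700 = 21600000/77.
Difference = 21600/77 frames (≈ 280.5195); B is behind A.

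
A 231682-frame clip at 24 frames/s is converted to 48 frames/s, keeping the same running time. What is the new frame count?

Target frames = source frames × (target rate / source rate) = 231682 × (48)/(24) = 231682 × 2 = 463364.

463364 frames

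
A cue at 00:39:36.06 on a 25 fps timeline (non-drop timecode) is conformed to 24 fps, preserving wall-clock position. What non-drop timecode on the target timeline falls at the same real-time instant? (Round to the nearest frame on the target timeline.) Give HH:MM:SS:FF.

00:39:36:06

Source frame index: (0×3600 + 39×60 + 36) × 25 + 6 = 59406.
Real time: 59406 / (25) = 59406/25 s.
Target frame: (59406/25) × (24) = 1425744/25 ≈ 57029.760 → 57030.
At 24 labels/s: frame 57030 → 00:39:36:06.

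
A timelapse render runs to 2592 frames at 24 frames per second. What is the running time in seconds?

Running time = 2592 / (24) = 108 s.

108 seconds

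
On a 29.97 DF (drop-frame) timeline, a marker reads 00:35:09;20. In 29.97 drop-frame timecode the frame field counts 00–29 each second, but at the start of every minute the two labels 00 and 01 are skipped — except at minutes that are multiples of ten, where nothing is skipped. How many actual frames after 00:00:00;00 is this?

63226

Complete 10-minute blocks: 3, each 17982 frames → 53946.
Remaining 5 whole minutes in the current block: 1800 + 4 × 1798 = 8992 frames.
Within the current minute: 9 × 30 + 20 − 2 = 288 (labels ;00/;01 skipped at this minute). Total = 53946 + 8992 + 288 = 63226.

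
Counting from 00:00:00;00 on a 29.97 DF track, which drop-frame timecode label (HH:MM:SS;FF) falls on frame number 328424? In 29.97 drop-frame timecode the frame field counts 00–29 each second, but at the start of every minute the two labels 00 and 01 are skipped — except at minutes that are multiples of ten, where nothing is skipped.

03:02:38;12

Each 10-minute DF block holds 10 × 60 × 30 − 9 × 2 = 17982 frames. 328424 ÷ 17982 → 18 full blocks, remainder 4748.
Within the partial block the first minute is 1800 frames and each further minute 1798, so 2 further minute boundaries passed. Total skipped labels = 18 × 18 + 2 × 2 = 328.
Non-drop label index = 328424 + 328 = 328752; at 30 labels/s that is 03:02:38:12, i.e. DF 03:02:38;12.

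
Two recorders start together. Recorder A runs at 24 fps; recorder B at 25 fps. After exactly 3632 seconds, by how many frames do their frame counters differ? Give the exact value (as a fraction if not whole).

3632 frames

A emits 24 × 3632 = 87168 frames; B emits 25 × 3632 = 90800.
Difference = 3632 frames; B is ahead of A.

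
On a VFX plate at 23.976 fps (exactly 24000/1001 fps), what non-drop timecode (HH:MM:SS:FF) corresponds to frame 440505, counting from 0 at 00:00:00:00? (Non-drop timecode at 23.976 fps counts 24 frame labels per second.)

440505 ÷ 24 = 18354 full seconds, remainder 9 frames.
18354 s = 5 h 5 min 54 s.
Timecode: 05:05:54:09.

05:05:54:09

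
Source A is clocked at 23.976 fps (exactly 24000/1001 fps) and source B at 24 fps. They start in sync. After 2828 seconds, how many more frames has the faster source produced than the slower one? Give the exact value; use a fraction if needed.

A emits 24000/1001 × 2828 = 9696000/143 frames; B emits 24 × 2828 = 67872.
Difference = 9696/143 frames (≈ 67.8042); B is ahead of A.

9696/143 frames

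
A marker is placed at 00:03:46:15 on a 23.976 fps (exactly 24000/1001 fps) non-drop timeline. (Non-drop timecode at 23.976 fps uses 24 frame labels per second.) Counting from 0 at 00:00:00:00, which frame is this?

Total seconds to the label: (0 × 3600 + 3 × 60 + 46) = 226.
Frame index = 226 × 24 + 15 = 5439.

frame 5439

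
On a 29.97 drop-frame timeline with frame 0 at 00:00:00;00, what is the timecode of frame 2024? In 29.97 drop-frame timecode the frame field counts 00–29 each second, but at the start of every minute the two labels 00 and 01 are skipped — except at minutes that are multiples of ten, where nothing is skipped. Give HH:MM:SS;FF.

00:01:07;16

Ten DF minutes hold 17982 frames, so frame 2024 lies in block 0 (frames 0–17981) with 2024 frames into that block.
The block's first minute is 1800 frames and the rest 1798 each; 2024 frames reaches minute 1, so 0 × 18 + 1 × 2 = 2 labels have been skipped so far.
Adding those back, label number 2024 + 2 = 2026 at 30 labels/s is 67 s + 16 f = 0 h 1 min 7 s frame 16, i.e. 00:01:07;16.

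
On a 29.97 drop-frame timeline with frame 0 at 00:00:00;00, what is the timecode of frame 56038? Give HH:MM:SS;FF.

Each 10-minute DF block holds 10 × 60 × 30 − 9 × 2 = 17982 frames. 56038 ÷ 17982 → 3 full blocks, remainder 2092.
Within the partial block the first minute is 1800 frames and each further minute 1798, so 1 further minute boundary passed. Total skipped labels = 18 × 3 + 2 × 1 = 56.
Non-drop label index = 56038 + 56 = 56094; at 30 labels/s that is 00:31:09:24, i.e. DF 00:31:09;24.

00:31:09;24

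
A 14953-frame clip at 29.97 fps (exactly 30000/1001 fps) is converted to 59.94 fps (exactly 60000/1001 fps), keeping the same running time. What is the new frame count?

29906 frames

Target frames = source frames × (target rate / source rate) = 14953 × (60000/1001)/(30000/1001) = 14953 × 2 = 29906.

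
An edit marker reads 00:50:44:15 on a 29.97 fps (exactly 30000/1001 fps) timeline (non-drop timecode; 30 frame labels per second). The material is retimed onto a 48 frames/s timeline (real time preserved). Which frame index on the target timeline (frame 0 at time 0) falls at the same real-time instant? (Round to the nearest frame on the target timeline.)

frame 146282

Source frame index: (0×3600 + 50×60 + 44) × 30 + 15 = 91335.
Real time: 91335 / (30000/1001) = 6095089/2000 s.
Target frame: (6095089/2000) × (48) = 18285267/125 ≈ 146282.136 → 146282.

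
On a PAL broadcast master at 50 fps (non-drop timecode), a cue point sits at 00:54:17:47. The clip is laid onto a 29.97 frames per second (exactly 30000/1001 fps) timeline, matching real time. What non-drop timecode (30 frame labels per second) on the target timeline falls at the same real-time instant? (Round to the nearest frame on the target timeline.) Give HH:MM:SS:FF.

00:54:14:21

Source frame index: (0×3600 + 54×60 + 17) × 50 + 47 = 162897.
Real time: 162897 / (50) = 162897/50 s.
Target frame: (162897/50) × (30000/1001) = 13962600/143 ≈ 97640.559 → 97641.
At 30 labels/s: frame 97641 → 00:54:14:21.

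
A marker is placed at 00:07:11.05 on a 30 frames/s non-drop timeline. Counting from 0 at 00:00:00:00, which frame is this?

Total seconds to the label: (0 × 3600 + 7 × 60 + 11) = 431.
Frame index = 431 × 30 + 5 = 12935.

12935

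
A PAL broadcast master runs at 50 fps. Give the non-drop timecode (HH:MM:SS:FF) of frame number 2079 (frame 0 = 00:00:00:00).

00:00:41:29

2079 ÷ 50 = 41 full seconds, remainder 29 frames.
41 s = 0 h 0 min 41 s.
Timecode: 00:00:41:29.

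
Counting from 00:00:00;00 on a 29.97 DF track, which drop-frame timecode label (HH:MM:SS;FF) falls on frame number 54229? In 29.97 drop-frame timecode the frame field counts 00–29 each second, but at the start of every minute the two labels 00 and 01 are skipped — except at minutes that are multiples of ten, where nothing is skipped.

00:30:09;13

Ten DF minutes hold 17982 frames, so frame 54229 lies in block 3 (frames 53946–71927) with 283 frames into that block.
The block's first minute is 1800 frames and the rest 1798 each; 283 frames reaches minute 0, so 3 × 18 + 0 × 2 = 54 labels have been skipped so far.
Adding those back, label number 54229 + 54 = 54283 at 30 labels/s is 1809 s + 13 f = 0 h 30 min 9 s frame 13, i.e. 00:30:09;13.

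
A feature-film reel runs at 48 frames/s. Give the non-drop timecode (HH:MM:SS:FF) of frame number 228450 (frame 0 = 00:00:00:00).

228450 ÷ 48 = 4759 full seconds, remainder 18 frames.
4759 s = 1 h 19 min 19 s.
Timecode: 01:19:19:18.

01:19:19:18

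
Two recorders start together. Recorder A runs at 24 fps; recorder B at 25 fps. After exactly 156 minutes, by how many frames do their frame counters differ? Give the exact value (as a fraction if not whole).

9360 frames

156 min = 9360 s.
A emits 24 × 9360 = 224640 frames; B emits 25 × 9360 = 234000.
Difference = 9360 frames; B is ahead of A.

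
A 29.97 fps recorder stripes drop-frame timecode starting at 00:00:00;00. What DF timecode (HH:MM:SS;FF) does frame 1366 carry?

Ten DF minutes hold 17982 frames, so frame 1366 lies in block 0 (frames 0–17981) with 1366 frames into that block.
The block's first minute is 1800 frames and the rest 1798 each; 1366 frames reaches minute 0, so 0 × 18 + 0 × 2 = 0 labels have been skipped so far.
Adding those back, label number 1366 + 0 = 1366 at 30 labels/s is 45 s + 16 f = 0 h 0 min 45 s frame 16, i.e. 00:00:45;16.

00:00:45;16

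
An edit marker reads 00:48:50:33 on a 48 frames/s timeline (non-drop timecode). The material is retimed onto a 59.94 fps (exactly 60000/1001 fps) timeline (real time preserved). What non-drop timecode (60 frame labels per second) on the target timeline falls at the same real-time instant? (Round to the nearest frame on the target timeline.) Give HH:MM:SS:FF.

00:48:47:46

Source frame index: (0×3600 + 48×60 + 50) × 48 + 33 = 140673.
Real time: 140673 / (48) = 46891/16 s.
Target frame: (46891/16) × (60000/1001) = 13526250/77 ≈ 175665.584 → 175666.
At 60 labels/s: frame 175666 → 00:48:47:46.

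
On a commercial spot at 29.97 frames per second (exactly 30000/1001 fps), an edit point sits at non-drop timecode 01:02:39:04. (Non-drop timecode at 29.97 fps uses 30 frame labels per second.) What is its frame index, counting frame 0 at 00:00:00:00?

Total seconds to the label: (1 × 3600 + 2 × 60 + 39) = 3759.
Frame index = 3759 × 30 + 4 = 112774.

frame 112774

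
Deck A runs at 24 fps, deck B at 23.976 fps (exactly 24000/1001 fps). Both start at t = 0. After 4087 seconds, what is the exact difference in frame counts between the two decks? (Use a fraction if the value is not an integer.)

98088/1001 frames

A emits 24 × 4087 = 98088 frames; B emits 24000/1001 × 4087 = 98088000/1001.
Difference = 98088/1001 frames (≈ 97.9900); B is behind A.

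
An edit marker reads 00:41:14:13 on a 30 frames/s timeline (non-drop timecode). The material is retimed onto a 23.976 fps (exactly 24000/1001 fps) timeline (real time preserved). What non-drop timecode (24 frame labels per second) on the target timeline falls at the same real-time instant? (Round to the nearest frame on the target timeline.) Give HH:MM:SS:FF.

Source frame index: (0×3600 + 41×60 + 14) × 30 + 13 = 74233.
Real time: 74233 / (30) = 74233/30 s.
Target frame: (74233/30) × (24000/1001) = 59386400/1001 ≈ 59327.073 → 59327.
At 24 labels/s: frame 59327 → 00:41:11:23.

00:41:11:23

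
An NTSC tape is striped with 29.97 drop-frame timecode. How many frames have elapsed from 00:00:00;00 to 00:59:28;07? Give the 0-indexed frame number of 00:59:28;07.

106939

Complete 10-minute blocks: 5, each 17982 frames → 89910.
Remaining 9 whole minutes in the current block: 1800 + 8 × 1798 = 16184 frames.
Within the current minute: 28 × 30 + 7 − 2 = 845 (labels ;00/;01 skipped at this minute). Total = 89910 + 16184 + 845 = 106939.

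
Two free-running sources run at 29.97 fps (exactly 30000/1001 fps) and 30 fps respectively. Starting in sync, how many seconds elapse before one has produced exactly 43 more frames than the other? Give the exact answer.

43043/30 seconds

The gap grows by |30 − 30000/1001| = 30/1001 frames per second.
Time for a 43-frame gap: 43 ÷ (30/1001) = 43043/30 s.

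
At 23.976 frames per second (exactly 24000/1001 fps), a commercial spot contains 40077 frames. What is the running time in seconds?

Running time = 40077 / (24000/1001) = 1671.544875 s.

1671.544875 seconds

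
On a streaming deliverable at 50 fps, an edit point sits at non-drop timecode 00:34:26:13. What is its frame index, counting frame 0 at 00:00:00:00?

frame 103313

Total seconds to the label: (0 × 3600 + 34 × 60 + 26) = 2066.
Frame index = 2066 × 50 + 13 = 103313.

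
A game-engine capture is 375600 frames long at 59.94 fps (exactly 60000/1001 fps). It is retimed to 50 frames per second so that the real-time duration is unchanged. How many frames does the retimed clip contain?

Target frames = source frames × (target rate / source rate) = 375600 × (50)/(60000/1001) = 375600 × 1001/1200 = 313313.

313313 frames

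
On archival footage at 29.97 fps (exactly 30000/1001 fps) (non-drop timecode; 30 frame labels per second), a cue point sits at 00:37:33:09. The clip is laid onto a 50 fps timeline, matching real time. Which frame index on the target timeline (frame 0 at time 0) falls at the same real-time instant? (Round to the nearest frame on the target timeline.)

frame 112778

Source frame index: (0×3600 + 37×60 + 33) × 30 + 9 = 67599.
Real time: 67599 / (30000/1001) = 22555533/10000 s.
Target frame: (22555533/10000) × (50) = 22555533/200 ≈ 112777.665 → 112778.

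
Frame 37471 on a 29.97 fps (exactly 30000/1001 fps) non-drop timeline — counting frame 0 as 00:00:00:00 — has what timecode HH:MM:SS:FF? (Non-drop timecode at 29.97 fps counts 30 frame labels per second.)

37471 ÷ 30 = 1249 full seconds, remainder 1 frame.
1249 s = 0 h 20 min 49 s.
Timecode: 00:20:49:01.

00:20:49:01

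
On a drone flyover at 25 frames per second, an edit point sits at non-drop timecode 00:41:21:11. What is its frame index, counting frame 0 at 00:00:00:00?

frame 62036

Total seconds to the label: (0 × 3600 + 41 × 60 + 21) = 2481.
Frame index = 2481 × 25 + 11 = 62036.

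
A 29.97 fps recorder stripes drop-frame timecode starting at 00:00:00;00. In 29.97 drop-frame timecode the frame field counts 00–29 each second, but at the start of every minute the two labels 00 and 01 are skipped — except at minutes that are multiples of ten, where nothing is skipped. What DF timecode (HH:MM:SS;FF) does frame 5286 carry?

Ten DF minutes hold 17982 frames, so frame 5286 lies in block 0 (frames 0–17981) with 5286 frames into that block.
The block's first minute is 1800 frames and the rest 1798 each; 5286 frames reaches minute 2, so 0 × 18 + 2 × 2 = 4 labels have been skipped so far.
Adding those back, label number 5286 + 4 = 5290 at 30 labels/s is 176 s + 10 f = 0 h 2 min 56 s frame 10, i.e. 00:02:56;10.

00:02:56;10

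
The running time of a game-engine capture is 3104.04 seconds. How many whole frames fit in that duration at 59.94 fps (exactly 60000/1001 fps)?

Frames = 3104.04 × 60000/1001 = 186242400/1001 ≈ 186056.3437.
Complete frames: 186056.

186056 frames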